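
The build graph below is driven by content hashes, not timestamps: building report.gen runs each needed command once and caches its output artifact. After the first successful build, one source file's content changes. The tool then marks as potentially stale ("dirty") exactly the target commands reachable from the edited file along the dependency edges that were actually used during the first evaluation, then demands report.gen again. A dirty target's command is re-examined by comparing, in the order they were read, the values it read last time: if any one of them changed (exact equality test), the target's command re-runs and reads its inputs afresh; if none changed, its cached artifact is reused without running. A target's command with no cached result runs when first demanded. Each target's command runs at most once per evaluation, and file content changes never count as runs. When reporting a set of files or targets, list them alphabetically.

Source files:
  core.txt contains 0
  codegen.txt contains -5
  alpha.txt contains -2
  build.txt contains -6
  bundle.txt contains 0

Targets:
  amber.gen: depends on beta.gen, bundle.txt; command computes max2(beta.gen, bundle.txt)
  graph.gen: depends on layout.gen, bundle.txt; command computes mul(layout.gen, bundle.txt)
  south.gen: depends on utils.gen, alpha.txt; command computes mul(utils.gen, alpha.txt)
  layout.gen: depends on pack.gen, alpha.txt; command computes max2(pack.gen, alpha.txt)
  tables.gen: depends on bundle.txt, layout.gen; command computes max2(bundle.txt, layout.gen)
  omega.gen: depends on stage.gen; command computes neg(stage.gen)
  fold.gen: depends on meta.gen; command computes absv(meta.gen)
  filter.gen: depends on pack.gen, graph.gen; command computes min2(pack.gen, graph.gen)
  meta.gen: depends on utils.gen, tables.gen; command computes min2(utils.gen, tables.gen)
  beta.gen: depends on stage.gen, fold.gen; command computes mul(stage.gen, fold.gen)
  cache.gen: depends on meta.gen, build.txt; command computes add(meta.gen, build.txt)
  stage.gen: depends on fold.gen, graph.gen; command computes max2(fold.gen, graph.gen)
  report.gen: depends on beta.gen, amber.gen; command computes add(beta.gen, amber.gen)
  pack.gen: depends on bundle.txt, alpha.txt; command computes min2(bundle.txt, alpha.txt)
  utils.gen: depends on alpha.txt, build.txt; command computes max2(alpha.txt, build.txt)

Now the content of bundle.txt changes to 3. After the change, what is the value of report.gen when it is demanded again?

Initial pass — values computed on the first demand:
  pack.gen = min2(0, -2) = -2
  layout.gen = max2(-2, -2) = -2
  graph.gen = mul(-2, 0) = 0
  tables.gen = max2(0, -2) = 0
  utils.gen = max2(-2, -6) = -2
  meta.gen = min2(-2, 0) = -2
  fold.gen = absv(-2) = 2
  stage.gen = max2(2, 0) = 2
  beta.gen = mul(2, 2) = 4
  amber.gen = max2(4, 0) = 4
  report.gen = add(4, 4) = 8

Second demand — change propagation:
  pack.gen: re-runs because bundle.txt 0->3; new result -2 (unchanged).
  layout.gen: re-examined; everything it read last time is the same (pack.gen unchanged, alpha.txt unchanged) — cache -2 kept, no run.
  graph.gen: re-runs because bundle.txt 0->3; new result -6.
  tables.gen: re-runs because bundle.txt 0->3; new result 3.
  meta.gen: re-runs because tables.gen 0->3; new result -2 (unchanged).
  fold.gen: re-examined; everything it read last time is the same (meta.gen unchanged) — cache 2 kept, no run.
  stage.gen: re-runs because graph.gen 0->-6; new result 2 (unchanged).
  beta.gen: re-examined; everything it read last time is the same (stage.gen unchanged, fold.gen unchanged) — cache 4 kept, no run.
  amber.gen: re-runs because bundle.txt 0->3; new result 4 (unchanged).
  report.gen: re-examined; everything it read last time is the same (beta.gen unchanged, amber.gen unchanged) — cache 8 kept, no run.

The important point: at layout.gen every value read last time is unchanged, so the dirty flag clears without a run.

report.gen now evaluates to 8.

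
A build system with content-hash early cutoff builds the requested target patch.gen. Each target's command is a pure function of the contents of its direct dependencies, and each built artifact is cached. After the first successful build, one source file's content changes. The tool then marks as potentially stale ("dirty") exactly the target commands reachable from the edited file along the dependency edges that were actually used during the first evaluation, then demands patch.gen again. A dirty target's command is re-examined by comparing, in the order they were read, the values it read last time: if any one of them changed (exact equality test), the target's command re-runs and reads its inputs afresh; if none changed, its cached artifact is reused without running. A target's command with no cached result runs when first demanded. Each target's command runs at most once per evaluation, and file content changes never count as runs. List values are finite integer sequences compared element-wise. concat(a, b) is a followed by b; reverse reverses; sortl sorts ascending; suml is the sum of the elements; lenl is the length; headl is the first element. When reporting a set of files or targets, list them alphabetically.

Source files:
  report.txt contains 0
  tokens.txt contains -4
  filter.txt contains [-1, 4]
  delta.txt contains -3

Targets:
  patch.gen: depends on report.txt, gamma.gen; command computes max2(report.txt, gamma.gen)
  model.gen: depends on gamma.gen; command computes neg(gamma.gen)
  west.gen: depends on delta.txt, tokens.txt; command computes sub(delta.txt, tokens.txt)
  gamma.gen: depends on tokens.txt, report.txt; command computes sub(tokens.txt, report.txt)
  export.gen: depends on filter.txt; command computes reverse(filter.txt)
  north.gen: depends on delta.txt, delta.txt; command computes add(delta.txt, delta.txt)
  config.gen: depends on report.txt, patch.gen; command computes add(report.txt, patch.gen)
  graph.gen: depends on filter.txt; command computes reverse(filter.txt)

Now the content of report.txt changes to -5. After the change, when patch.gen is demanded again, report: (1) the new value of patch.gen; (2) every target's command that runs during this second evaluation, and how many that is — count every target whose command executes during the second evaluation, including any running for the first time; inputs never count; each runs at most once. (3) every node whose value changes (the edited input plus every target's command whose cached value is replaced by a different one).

New value of patch.gen: 1.
Target commands that run: gamma.gen, patch.gen — 2 in total.
Values that change: gamma.gen, patch.gen, report.txt.

First evaluation (everything demanded from the output):
  gamma.gen = sub(-4, 0) = -4
  patch.gen = max2(0, -4) = 0

Propagation after the edit:
  gamma.gen: runs — report.txt 0->-5; result 1.
  patch.gen: runs — report.txt 0->-5; gamma.gen -4->1; result 1.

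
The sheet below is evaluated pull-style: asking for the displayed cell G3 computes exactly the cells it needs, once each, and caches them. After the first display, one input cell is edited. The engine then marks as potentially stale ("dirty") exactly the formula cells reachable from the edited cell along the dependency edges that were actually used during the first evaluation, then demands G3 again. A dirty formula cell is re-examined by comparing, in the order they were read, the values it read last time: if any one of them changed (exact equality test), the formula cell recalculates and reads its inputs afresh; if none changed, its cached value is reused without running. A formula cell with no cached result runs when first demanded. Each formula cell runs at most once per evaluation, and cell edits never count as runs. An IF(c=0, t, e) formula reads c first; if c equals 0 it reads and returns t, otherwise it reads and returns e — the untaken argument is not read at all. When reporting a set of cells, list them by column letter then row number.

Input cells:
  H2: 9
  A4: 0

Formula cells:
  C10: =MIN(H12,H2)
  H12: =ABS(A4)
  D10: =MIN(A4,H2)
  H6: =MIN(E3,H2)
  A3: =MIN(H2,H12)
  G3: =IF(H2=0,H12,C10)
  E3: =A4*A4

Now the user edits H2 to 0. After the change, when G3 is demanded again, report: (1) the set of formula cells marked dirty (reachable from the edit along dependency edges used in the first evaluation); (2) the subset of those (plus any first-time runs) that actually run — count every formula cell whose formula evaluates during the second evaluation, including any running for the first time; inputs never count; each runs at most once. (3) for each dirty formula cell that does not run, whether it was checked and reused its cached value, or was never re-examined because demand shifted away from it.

The edit dirties: C10, G3.
1 formula cells run: G3.
Unvisited dirty nodes (no longer demanded): C10.
Note the branch switch — demand abandons C10, which is never re-examined.

First demand of the output computes:
  H12 = ABS(0) = 0
  C10 = MIN(0, 9) = 0
  G3 = IF(H2=0: H2=9 -> else branch C10) = 0

After the edit, cleaning proceeds:
  C10: stays stale; no demand reaches it after the flip.
  G3: a read changed (H2 9->0) — executes, giving 0 — identical to its old value.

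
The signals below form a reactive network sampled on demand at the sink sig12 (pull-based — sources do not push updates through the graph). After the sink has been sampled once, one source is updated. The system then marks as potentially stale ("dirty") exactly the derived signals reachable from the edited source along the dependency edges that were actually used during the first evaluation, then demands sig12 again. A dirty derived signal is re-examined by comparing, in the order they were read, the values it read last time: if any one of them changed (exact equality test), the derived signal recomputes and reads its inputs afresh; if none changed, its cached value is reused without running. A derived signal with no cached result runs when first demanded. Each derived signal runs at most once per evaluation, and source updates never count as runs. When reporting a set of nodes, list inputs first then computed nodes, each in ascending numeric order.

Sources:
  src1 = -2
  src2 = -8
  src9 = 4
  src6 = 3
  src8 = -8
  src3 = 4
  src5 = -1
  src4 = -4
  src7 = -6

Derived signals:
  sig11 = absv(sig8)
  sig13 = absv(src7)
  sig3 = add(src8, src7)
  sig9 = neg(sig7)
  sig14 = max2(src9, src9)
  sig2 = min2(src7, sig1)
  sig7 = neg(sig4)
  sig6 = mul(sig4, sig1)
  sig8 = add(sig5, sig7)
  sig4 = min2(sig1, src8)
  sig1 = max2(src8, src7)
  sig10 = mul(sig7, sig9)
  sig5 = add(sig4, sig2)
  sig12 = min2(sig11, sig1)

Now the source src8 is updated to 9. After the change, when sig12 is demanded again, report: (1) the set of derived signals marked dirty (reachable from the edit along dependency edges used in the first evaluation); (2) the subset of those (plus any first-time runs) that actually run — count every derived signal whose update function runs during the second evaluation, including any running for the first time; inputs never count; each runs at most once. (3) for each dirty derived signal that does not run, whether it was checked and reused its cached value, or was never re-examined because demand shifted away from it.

Dirty set: sig1, sig2, sig4, sig5, sig7, sig8, sig11, sig12.
Run set: sig1, sig2, sig4, sig5, sig7, sig8, sig12 (7 run).
Re-examined without running (cache reused): sig11.
The important point: at sig11 every value read last time is unchanged, so the dirty flag clears without a run.

Initial pass — values computed on the first demand:
  sig1 = max2(-8, -6) = -6
  sig2 = min2(-6, -6) = -6
  sig4 = min2(-6, -8) = -8
  sig5 = add(-8, -6) = -14
  sig7 = neg(-8) = 8
  sig8 = add(-14, 8) = -6
  sig11 = absv(-6) = 6
  sig12 = min2(6, -6) = -6

Second demand — change propagation:
  sig1: re-runs because src8 -8->9; new result 9.
  sig2: re-runs because sig1 -6->9; new result -6 (unchanged).
  sig4: re-runs because sig1 -6->9; src8 -8->9; new result 9.
  sig5: re-runs because sig4 -8->9; new result 3.
  sig7: re-runs because sig4 -8->9; new result -9.
  sig8: re-runs because sig5 -14->3; sig7 8->-9; new result -6 (unchanged).
  sig11: re-examined; everything it read last time is the same (sig8 unchanged) — cache 6 kept, no run.
  sig12: re-runs because sig1 -6->9; new result 6.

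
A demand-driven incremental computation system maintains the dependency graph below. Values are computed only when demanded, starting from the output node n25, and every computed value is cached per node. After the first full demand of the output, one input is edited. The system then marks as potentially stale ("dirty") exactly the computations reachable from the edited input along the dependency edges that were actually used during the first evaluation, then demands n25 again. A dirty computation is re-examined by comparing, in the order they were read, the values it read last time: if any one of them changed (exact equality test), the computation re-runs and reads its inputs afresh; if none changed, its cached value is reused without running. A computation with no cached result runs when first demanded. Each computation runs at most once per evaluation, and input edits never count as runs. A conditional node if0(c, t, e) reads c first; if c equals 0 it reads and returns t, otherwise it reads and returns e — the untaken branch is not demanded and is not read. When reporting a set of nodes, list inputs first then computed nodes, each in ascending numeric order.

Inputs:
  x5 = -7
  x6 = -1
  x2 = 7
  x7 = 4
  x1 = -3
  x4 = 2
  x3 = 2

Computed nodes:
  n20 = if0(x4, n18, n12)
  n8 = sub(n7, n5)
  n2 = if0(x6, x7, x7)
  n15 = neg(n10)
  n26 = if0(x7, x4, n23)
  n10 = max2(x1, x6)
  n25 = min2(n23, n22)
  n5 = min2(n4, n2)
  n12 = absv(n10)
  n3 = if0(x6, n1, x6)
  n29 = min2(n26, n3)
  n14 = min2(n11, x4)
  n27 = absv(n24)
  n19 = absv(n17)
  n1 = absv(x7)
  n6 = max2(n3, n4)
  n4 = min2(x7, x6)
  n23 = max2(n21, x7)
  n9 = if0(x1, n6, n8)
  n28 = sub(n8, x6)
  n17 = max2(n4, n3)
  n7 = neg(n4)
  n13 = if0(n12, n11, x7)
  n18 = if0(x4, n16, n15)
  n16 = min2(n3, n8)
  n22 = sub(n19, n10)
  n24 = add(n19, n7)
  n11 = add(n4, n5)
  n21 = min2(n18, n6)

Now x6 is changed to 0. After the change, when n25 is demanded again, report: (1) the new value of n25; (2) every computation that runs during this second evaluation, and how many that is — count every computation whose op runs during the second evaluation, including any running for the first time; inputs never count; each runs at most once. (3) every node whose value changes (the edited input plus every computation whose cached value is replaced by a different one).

First evaluation (everything demanded from the output):
  n3 = if0(x6=-1 -> else branch x6) = -1
  n4 = min2(4, -1) = -1
  n6 = max2(-1, -1) = -1
  n10 = max2(-3, -1) = -1
  n15 = neg(-1) = 1
  n17 = max2(-1, -1) = -1
  n18 = if0(x4=2 -> else branch n15) = 1
  n19 = absv(-1) = 1
  n21 = min2(1, -1) = -1
  n22 = sub(1, -1) = 2
  n23 = max2(-1, 4) = 4
  n25 = min2(4, 2) = 2

Propagation after the edit:
  n1: demanded for the first time — runs, produces 4.
  n3: runs — x6 -1->0; x6 -1->0; result 4.
  n4: runs — x6 -1->0; result 0.
  n6: runs — n3 -1->4; n4 -1->0; result 4.
  n10: runs — x6 -1->0; result 0.
  n15: runs — n10 -1->0; result 0.
  n17: runs — n4 -1->0; n3 -1->4; result 4.
  n18: runs — n15 1->0; result 0.
  n19: runs — n17 -1->4; result 4.
  n21: runs — n18 1->0; n6 -1->4; result 0.
  n22: runs — n19 1->4; n10 -1->0; result 4.
  n23: runs — n21 -1->0; result 4 (same value as before).
  n25: runs — n22 2->4; result 4.

Key observation: a condition flipped, so demand reaches new nodes — n1 runs for the first time.

New value of n25: 4.
Computations that run: n1, n3, n4, n6, n10, n15, n17, n18, n19, n21, n22, n23, n25 — 13 in total.
Values that change: x6, n3, n4, n6, n10, n15, n17, n18, n19, n21, n22, n25.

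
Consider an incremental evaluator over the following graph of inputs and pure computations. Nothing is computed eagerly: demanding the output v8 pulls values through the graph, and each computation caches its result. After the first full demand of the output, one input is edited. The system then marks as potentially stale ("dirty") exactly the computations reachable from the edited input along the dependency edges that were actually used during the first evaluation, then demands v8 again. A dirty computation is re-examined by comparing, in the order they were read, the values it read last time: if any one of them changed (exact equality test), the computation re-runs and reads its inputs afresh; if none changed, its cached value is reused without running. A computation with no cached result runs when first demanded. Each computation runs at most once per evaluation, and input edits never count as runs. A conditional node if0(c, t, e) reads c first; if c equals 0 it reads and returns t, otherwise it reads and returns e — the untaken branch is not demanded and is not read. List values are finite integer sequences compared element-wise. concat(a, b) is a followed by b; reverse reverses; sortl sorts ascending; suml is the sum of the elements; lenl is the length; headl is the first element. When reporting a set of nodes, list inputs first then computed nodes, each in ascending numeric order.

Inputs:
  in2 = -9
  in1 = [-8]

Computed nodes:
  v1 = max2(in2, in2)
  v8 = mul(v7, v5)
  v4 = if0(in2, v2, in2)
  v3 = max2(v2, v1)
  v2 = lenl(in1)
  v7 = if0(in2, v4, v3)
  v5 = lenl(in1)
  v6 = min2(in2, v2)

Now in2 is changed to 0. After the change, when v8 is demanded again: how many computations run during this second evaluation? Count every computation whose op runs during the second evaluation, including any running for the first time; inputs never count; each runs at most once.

Initial pass — values computed on the first demand:
  v1 = max2(-9, -9) = -9
  v2 = lenl([-8]) = 1
  v3 = max2(1, -9) = 1
  v5 = lenl([-8]) = 1
  v7 = if0(in2=-9 -> else branch v3) = 1
  v8 = mul(1, 1) = 1

Second demand — change propagation:
  v1: dirty yet unreached — the second evaluation never asks for it.
  v3: dirty yet unreached — the second evaluation never asks for it.
  v4: newly demanded (no cache) — executes and yields 1.
  v7: re-runs because in2 -9->0; new result 1 (unchanged).
  v8: re-examined; everything it read last time is the same (v7 unchanged, v5 unchanged) — cache 1 kept, no run.

The important point: the flipped condition redirects demand; v1, v3 are left stale, never re-checked.

Run set: v4, v7 (2 run).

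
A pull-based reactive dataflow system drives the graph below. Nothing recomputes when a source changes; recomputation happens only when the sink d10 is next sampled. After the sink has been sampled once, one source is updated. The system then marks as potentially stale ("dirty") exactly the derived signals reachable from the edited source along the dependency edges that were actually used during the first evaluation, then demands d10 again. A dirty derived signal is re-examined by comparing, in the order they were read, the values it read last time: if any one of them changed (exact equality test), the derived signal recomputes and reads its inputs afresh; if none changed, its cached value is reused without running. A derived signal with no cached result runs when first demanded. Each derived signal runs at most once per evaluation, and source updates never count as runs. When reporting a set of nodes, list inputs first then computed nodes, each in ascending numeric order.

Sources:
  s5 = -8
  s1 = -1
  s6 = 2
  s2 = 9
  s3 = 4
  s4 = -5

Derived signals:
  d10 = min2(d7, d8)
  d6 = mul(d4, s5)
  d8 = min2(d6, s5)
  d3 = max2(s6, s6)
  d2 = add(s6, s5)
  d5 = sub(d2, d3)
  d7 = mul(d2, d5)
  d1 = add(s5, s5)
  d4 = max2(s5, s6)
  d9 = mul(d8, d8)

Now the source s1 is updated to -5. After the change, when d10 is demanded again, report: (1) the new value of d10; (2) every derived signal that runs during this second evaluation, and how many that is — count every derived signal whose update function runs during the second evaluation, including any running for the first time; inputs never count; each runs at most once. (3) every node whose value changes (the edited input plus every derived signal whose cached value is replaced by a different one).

First evaluation (everything demanded from the output):
  d2 = add(2, -8) = -6
  d3 = max2(2, 2) = 2
  d4 = max2(-8, 2) = 2
  d5 = sub(-6, 2) = -8
  d6 = mul(2, -8) = -16
  d7 = mul(-6, -8) = 48
  d8 = min2(-16, -8) = -16
  d10 = min2(48, -16) = -16

Propagation after the edit:
  s1 feeds no computation that the output demands — nothing is marked dirty and nothing runs.

Key observation: s1 is never demanded by the output, so the edit triggers no recomputation at all.

New value of d10: -16.
Derived signals that run: none — 0 in total.
Values that change: s1.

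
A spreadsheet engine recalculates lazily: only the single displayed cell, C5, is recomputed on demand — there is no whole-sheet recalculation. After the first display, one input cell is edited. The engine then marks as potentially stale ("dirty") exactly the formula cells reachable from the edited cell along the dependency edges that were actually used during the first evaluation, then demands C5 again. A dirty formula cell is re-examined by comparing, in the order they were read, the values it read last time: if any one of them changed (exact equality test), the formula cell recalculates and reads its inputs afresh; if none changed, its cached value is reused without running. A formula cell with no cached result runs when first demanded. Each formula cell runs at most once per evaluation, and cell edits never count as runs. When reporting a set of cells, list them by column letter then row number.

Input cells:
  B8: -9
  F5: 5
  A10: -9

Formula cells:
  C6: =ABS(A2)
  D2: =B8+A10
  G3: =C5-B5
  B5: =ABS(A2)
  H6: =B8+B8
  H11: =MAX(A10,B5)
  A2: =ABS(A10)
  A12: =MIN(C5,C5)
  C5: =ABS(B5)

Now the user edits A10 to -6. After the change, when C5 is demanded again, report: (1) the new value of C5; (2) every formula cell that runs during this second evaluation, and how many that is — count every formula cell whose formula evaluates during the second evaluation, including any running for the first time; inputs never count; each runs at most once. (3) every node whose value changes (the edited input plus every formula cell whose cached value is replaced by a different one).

First evaluation (everything demanded from the output):
  A2 = ABS(-9) = 9
  B5 = ABS(9) = 9
  C5 = ABS(9) = 9

Propagation after the edit:
  A2: runs — A10 -9->-6; result 6.
  B5: runs — A2 9->6; result 6.
  C5: runs — B5 9->6; result 6.

New value of C5: 6.
Formula cells that run: A2, B5, C5 — 3 in total.
Values that change: A2, A10, B5, C5.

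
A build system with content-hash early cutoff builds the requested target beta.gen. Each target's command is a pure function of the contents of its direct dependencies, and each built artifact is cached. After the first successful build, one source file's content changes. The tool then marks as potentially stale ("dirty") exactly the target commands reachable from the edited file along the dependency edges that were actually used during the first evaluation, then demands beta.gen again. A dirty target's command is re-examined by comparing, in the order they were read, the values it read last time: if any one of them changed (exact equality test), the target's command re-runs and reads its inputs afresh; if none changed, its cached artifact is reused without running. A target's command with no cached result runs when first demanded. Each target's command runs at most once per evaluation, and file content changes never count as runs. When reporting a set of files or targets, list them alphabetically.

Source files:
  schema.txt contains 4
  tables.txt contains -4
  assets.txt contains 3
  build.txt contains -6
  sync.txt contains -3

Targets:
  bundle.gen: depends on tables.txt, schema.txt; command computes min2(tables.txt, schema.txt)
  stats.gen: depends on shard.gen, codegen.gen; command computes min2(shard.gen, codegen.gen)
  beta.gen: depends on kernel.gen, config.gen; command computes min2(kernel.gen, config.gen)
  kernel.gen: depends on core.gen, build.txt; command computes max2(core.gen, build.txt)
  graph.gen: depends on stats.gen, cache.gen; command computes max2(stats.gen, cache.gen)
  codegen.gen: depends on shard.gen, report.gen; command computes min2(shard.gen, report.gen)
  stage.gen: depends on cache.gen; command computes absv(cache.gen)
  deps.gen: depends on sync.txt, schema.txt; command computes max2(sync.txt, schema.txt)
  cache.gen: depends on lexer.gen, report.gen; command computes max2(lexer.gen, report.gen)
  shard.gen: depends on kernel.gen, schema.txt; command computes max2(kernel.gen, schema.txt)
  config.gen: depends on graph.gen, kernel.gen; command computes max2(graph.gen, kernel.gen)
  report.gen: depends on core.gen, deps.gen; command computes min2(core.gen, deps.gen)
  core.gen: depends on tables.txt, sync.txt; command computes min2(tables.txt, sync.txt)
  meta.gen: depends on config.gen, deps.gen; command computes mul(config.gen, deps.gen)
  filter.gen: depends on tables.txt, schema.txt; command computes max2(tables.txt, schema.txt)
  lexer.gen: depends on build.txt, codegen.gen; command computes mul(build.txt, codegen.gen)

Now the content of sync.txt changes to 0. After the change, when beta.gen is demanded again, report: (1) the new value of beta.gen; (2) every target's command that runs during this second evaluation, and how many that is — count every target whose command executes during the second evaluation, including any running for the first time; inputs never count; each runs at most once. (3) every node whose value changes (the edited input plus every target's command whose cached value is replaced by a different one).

First evaluation (everything demanded from the output):
  core.gen = min2(-4, -3) = -4
  deps.gen = max2(-3, 4) = 4
  kernel.gen = max2(-4, -6) = -4
  report.gen = min2(-4, 4) = -4
  shard.gen = max2(-4, 4) = 4
  codegen.gen = min2(4, -4) = -4
  lexer.gen = mul(-6, -4) = 24
  cache.gen = max2(24, -4) = 24
  stats.gen = min2(4, -4) = -4
  graph.gen = max2(-4, 24) = 24
  config.gen = max2(24, -4) = 24
  beta.gen = min2(-4, 24) = -4

Propagation after the edit:
  core.gen: runs — sync.txt -3->0; result -4 (same value as before).
  deps.gen: runs — sync.txt -3->0; result 4 (same value as before).
  kernel.gen: checked — values it read are unchanged (core.gen unchanged, build.txt unchanged); reused cached -4 without running.
  report.gen: checked — values it read are unchanged (core.gen unchanged, deps.gen unchanged); reused cached -4 without running.
  shard.gen: checked — values it read are unchanged (kernel.gen unchanged, schema.txt unchanged); reused cached 4 without running.
  codegen.gen: checked — values it read are unchanged (shard.gen unchanged, report.gen unchanged); reused cached -4 without running.
  lexer.gen: checked — values it read are unchanged (build.txt unchanged, codegen.gen unchanged); reused cached 24 without running.
  cache.gen: checked — values it read are unchanged (lexer.gen unchanged, report.gen unchanged); reused cached 24 without running.
  stats.gen: checked — values it read are unchanged (shard.gen unchanged, codegen.gen unchanged); reused cached -4 without running.
  graph.gen: checked — values it read are unchanged (stats.gen unchanged, cache.gen unchanged); reused cached 24 without running.
  config.gen: checked — values it read are unchanged (graph.gen unchanged, kernel.gen unchanged); reused cached 24 without running.
  beta.gen: checked — values it read are unchanged (kernel.gen unchanged, config.gen unchanged); reused cached -4 without running.

Key observation: the cutoff stops propagation at report.gen — its inputs' values are unchanged, so it reuses its cache.

New value of beta.gen: -4.
Target commands that run: core.gen, deps.gen — 2 in total.
Values that change: sync.txt.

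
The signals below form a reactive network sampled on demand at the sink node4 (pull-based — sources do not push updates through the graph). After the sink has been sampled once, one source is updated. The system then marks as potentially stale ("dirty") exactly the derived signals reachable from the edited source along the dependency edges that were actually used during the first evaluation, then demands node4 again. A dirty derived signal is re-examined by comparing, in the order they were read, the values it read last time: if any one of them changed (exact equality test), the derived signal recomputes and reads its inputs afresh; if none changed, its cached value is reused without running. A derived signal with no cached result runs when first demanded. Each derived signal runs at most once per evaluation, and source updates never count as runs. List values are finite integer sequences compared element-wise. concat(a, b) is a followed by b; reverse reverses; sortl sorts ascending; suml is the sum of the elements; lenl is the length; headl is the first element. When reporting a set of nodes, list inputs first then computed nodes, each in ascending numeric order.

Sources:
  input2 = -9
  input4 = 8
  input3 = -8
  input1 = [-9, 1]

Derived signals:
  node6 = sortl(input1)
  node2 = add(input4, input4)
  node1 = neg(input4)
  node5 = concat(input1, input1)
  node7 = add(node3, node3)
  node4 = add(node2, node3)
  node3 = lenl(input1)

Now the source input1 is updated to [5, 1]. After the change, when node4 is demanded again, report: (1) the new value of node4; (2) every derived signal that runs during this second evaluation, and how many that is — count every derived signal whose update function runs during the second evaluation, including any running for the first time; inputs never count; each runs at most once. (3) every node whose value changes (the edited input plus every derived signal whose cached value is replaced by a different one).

node4 now evaluates to 18.
Run set: node3 (1 run).
Changed values: input1.
The important point: node3 recomputes to an identical value, and the output ends up unchanged.

Initial pass — values computed on the first demand:
  node2 = add(8, 8) = 16
  node3 = lenl([-9, 1]) = 2
  node4 = add(16, 2) = 18

Second demand — change propagation:
  node3: re-runs because input1 [-9, 1]->[5, 1]; new result 2 (unchanged).
  node4: re-examined; everything it read last time is the same (node2 unchanged, node3 unchanged) — cache 18 kept, no run.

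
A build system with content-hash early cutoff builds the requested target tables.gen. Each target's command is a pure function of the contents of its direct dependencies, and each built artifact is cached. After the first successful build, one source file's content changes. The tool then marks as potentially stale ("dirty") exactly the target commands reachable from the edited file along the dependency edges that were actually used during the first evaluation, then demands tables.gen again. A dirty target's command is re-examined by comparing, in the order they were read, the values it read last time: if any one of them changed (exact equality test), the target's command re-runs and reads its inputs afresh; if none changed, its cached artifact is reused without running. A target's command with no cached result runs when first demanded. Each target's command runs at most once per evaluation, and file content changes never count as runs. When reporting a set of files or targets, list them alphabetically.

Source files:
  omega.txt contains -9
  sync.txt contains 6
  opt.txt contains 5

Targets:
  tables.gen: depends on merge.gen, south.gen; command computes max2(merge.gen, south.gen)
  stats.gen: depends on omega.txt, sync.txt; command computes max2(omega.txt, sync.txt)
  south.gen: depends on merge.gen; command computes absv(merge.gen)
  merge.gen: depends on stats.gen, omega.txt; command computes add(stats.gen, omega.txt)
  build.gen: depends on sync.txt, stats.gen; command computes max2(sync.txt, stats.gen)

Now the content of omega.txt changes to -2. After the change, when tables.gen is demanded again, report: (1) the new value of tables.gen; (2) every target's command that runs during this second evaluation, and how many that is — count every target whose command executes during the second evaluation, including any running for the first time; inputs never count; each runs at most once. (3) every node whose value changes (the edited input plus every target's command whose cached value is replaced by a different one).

New value of tables.gen: 4.
Target commands that run: merge.gen, south.gen, stats.gen, tables.gen — 4 in total.
Values that change: merge.gen, omega.txt, south.gen, tables.gen.

First evaluation (everything demanded from the output):
  stats.gen = max2(-9, 6) = 6
  merge.gen = add(6, -9) = -3
  south.gen = absv(-3) = 3
  tables.gen = max2(-3, 3) = 3

Propagation after the edit:
  stats.gen: runs — omega.txt -9->-2; result 6 (same value as before).
  merge.gen: runs — omega.txt -9->-2; result 4.
  south.gen: runs — merge.gen -3->4; result 4.
  tables.gen: runs — merge.gen -3->4; south.gen 3->4; result 4.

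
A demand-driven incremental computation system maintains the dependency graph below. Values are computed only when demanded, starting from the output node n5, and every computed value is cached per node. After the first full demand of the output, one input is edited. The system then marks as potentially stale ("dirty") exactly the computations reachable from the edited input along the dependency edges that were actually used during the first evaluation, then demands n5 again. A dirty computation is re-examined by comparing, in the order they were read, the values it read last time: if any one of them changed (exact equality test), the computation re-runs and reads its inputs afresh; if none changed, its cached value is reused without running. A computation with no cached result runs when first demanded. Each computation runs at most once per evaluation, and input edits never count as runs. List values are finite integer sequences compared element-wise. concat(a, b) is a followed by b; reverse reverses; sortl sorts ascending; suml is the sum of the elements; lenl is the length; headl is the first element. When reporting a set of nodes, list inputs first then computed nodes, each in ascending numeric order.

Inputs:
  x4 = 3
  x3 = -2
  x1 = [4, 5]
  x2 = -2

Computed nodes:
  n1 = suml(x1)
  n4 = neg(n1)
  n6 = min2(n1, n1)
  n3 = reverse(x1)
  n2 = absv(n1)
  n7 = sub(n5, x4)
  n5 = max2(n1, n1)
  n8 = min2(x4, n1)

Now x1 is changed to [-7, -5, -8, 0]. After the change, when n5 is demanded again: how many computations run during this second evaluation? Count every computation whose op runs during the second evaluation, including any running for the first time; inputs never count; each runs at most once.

First evaluation (everything demanded from the output):
  n1 = suml([4, 5]) = 9
  n5 = max2(9, 9) = 9

Propagation after the edit:
  n1: runs — x1 [4, 5]->[-7, -5, -8, 0]; result -20.
  n5: runs — n1 9->-20; n1 9->-20; result -20.

Computations that run: n1, n5 — 2 in total.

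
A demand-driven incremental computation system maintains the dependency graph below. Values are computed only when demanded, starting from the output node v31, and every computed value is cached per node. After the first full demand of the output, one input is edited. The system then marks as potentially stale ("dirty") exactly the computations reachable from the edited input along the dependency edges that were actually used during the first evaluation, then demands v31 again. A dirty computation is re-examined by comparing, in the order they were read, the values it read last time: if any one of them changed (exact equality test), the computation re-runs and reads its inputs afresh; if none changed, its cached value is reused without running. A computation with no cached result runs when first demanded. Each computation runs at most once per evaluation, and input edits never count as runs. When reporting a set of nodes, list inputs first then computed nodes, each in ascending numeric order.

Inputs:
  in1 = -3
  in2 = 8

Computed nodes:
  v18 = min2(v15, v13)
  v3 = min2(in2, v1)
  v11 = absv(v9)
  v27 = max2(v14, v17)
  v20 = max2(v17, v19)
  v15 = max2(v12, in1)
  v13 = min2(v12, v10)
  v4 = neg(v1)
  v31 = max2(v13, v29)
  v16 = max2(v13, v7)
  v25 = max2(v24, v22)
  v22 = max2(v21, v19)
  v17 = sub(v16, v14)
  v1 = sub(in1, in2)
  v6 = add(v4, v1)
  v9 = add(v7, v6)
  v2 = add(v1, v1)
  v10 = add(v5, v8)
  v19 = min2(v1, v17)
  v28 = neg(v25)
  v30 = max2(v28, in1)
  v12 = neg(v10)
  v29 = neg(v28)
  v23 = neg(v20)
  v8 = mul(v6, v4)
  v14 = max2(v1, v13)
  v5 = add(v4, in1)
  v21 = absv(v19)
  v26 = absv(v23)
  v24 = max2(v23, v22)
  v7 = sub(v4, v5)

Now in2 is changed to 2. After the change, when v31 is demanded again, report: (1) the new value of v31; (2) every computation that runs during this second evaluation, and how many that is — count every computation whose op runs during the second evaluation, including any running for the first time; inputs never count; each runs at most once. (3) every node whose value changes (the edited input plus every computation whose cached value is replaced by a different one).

First evaluation (everything demanded from the output):
  v1 = sub(-3, 8) = -11
  v4 = neg(-11) = 11
  v5 = add(11, -3) = 8
  v6 = add(11, -11) = 0
  v7 = sub(11, 8) = 3
  v8 = mul(0, 11) = 0
  v10 = add(8, 0) = 8
  v12 = neg(8) = -8
  v13 = min2(-8, 8) = -8
  v14 = max2(-11, -8) = -8
  v16 = max2(-8, 3) = 3
  v17 = sub(3, -8) = 11
  v19 = min2(-11, 11) = -11
  v20 = max2(11, -11) = 11
  v21 = absv(-11) = 11
  v22 = max2(11, -11) = 11
  v23 = neg(11) = -11
  v24 = max2(-11, 11) = 11
  v25 = max2(11, 11) = 11
  v28 = neg(11) = -11
  v29 = neg(-11) = 11
  v31 = max2(-8, 11) = 11

Propagation after the edit:
  v1: runs — in2 8->2; result -5.
  v4: runs — v1 -11->-5; result 5.
  v5: runs — v4 11->5; result 2.
  v6: runs — v4 11->5; v1 -11->-5; result 0 (same value as before).
  v7: runs — v4 11->5; v5 8->2; result 3 (same value as before).
  v8: runs — v4 11->5; result 0 (same value as before).
  v10: runs — v5 8->2; result 2.
  v12: runs — v10 8->2; result -2.
  v13: runs — v12 -8->-2; v10 8->2; result -2.
  v14: runs — v1 -11->-5; v13 -8->-2; result -2.
  v16: runs — v13 -8->-2; result 3 (same value as before).
  v17: runs — v14 -8->-2; result 5.
  v19: runs — v1 -11->-5; v17 11->5; result -5.
  v20: runs — v17 11->5; v19 -11->-5; result 5.
  v21: runs — v19 -11->-5; result 5.
  v22: runs — v21 11->5; v19 -11->-5; result 5.
  v23: runs — v20 11->5; result -5.
  v24: runs — v23 -11->-5; v22 11->5; result 5.
  v25: runs — v24 11->5; v22 11->5; result 5.
  v28: runs — v25 11->5; result -5.
  v29: runs — v28 -11->-5; result 5.
  v31: runs — v13 -8->-2; v29 11->5; result 5.

New value of v31: 5.
Computations that run: v1, v4, v5, v6, v7, v8, v10, v12, v13, v14, v16, v17, v19, v20, v21, v22, v23, v24, v25, v28, v29, v31 — 22 in total.
Values that change: in2, v1, v4, v5, v10, v12, v13, v14, v17, v19, v20, v21, v22, v23, v24, v25, v28, v29, v31.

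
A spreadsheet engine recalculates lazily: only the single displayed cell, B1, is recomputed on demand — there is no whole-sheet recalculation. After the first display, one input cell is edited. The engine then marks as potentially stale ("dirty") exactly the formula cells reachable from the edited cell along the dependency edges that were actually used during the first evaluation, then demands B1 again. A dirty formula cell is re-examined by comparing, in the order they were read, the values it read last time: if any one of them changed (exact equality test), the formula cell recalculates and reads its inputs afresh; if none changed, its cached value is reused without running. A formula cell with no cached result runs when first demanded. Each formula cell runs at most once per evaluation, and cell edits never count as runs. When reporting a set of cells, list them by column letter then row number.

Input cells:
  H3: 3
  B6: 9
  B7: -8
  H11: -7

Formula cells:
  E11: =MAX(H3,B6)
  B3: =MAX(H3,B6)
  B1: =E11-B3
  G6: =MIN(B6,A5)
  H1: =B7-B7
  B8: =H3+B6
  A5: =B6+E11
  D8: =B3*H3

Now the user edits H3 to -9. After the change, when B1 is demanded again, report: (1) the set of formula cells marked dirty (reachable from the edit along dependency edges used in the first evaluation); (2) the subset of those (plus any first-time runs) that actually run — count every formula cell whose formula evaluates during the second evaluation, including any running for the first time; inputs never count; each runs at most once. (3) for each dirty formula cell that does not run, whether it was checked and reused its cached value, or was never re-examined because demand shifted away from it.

Marked dirty: B1, B3, E11.
Formula cells that run: B3, E11 — 2 in total.
Checked but reused from cache: B1.
Key observation: the cutoff stops propagation at B1 — its inputs' values are unchanged, so it reuses its cache.

First evaluation (everything demanded from the output):
  B3 = MAX(3, 9) = 9
  E11 = MAX(3, 9) = 9
  B1 = 9 - 9 = 0

Propagation after the edit:
  B3: runs — H3 3->-9; result 9 (same value as before).
  E11: runs — H3 3->-9; result 9 (same value as before).
  B1: checked — values it read are unchanged (E11 unchanged, B3 unchanged); reused cached 0 without running.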